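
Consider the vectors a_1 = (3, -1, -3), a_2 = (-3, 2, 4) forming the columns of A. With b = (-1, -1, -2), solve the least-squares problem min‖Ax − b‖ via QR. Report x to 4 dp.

a_1 = (3, -1, -3); ‖a_1‖ = 4.3589, so e_1 = (0.6882, -0.2294, -0.6882).
e_1·a_2 = 0.6882·(-3) + (-0.2294)·2 + (-0.6882)·4 = -5.2766.
u_2 = a_2 + 5.2766·e_1 = (0.6316, 0.7895, 0.3684).
‖u_2‖ = 1.0761, so e_2 = (0.5869, 0.7337, 0.3424).
Qᵀb = (0.9177, -2.0054).
Back-substitute: x_2 = -2.0054/1.0761 = -1.8636.
x_1 = (0.9177 + 5.2766·(-1.8636))/4.3589 = -2.0455.

x = (-2.0455, -1.8636)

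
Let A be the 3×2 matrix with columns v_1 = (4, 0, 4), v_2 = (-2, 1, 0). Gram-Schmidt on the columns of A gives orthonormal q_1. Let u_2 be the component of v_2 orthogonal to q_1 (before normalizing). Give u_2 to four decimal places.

u_2 = (-1.0000, 1.0000, 1.0000)

v_1 = (4, 0, 4); ‖v_1‖ = 5.6569, so q_1 = (0.7071, 0.0000, 0.7071).
q_1·v_2 = 0.7071·(-2) + 0.0000·1 + 0.7071·0 = -1.4142.
u_2 = v_2 + 1.4142·q_1 = (-1.0000, 1.0000, 1.0000).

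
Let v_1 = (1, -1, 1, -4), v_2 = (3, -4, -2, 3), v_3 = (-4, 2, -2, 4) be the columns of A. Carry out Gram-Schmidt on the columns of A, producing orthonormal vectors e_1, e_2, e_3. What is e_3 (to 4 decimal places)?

v_1 = (1, -1, 1, -4); ‖v_1‖ = 4.3589, so e_1 = (0.2294, -0.2294, 0.2294, -0.9177).
e_1·v_2 = 0.2294·3 + (-0.2294)·(-4) + 0.2294·(-2) + (-0.9177)·3 = -1.6059.
u_2 = v_2 + 1.6059·e_1 = (3.3684, -4.3684, -1.6316, 1.5263).
‖u_2‖ = 5.9516, so e_2 = (0.5660, -0.7340, -0.2741, 0.2565).
e_1·v_3 = 0.2294·(-4) + (-0.2294)·2 + 0.2294·(-2) + (-0.9177)·4 = -5.5060; e_2·v_3 = 0.5660·(-4) + (-0.7340)·2 + (-0.2741)·(-2) + 0.2565·4 = -2.1578.
u_3 = v_3 + 5.5060·e_1 + 2.1578·e_2 = (-1.5156, -0.8470, -1.3284, -0.4993).
‖u_3‖ = 2.2424, so e_3 = (-0.6759, -0.3777, -0.5924, -0.2226).

e_3 = (-0.6759, -0.3777, -0.5924, -0.2226)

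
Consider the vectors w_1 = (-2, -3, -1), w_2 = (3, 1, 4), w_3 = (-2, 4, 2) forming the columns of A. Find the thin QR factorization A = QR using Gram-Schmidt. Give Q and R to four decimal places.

Q = [[-0.5345, 0.3062, -0.7877], [-0.8018, -0.4785, 0.3581], [-0.2673, 0.8230, 0.5013]], R = [[3.7417, -3.4744, -2.6726], [0.0000, 3.7321, -0.8804], [0.0000, 0.0000, 4.0102]]

w_1 = (-2, -3, -1); ‖w_1‖ = 3.7417, so q_1 = (-0.5345, -0.8018, -0.2673).
q_1·w_2 = (-0.5345)·3 + (-0.8018)·1 + (-0.2673)·4 = -3.4744.
u_2 = w_2 + 3.4744·q_1 = (1.1429, -1.7857, 3.0714).
‖u_2‖ = 3.7321, so q_2 = (0.3062, -0.4785, 0.8230).
q_1·w_3 = (-0.5345)·(-2) + (-0.8018)·4 + (-0.2673)·2 = -2.6726; q_2·w_3 = 0.3062·(-2) + (-0.4785)·4 + 0.8230·2 = -0.8804.
u_3 = w_3 + 2.6726·q_1 + 0.8804·q_2 = (-3.1590, 1.4359, 2.0103).
‖u_3‖ = 4.0102, so q_3 = (-0.7877, 0.3581, 0.5013).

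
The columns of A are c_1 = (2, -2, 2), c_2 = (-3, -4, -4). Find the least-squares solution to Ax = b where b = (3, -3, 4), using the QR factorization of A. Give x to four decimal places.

x = (1.6272, -0.0789)

c_1 = (2, -2, 2); ‖c_1‖ = 3.4641, so q_1 = (0.5774, -0.5774, 0.5774).
q_1·c_2 = 0.5774·(-3) + (-0.5774)·(-4) + 0.5774·(-4) = -1.7321.
u_2 = c_2 + 1.7321·q_1 = (-2.0000, -5.0000, -3.0000).
‖u_2‖ = 6.1644, so q_2 = (-0.3244, -0.8111, -0.4867).
Qᵀb = (5.7735, -0.4867).
Back-substitute: x_2 = -0.4867/6.1644 = -0.0789.
x_1 = (5.7735 + 1.7321·(-0.0789))/3.4641 = 1.6272.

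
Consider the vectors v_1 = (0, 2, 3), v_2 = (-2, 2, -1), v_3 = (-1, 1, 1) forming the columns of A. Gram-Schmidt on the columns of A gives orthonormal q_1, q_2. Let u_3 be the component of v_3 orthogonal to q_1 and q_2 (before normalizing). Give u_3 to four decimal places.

u_3 = (-0.4138, -0.3103, 0.2069)

q_1 = v_1/‖v_1‖ = (0, 2, 3)/3.6056 = (0.0000, 0.5547, 0.8321).
r_{12} = q_1·v_2 = 0.2774.
u_2 = v_2 − 0.2774·q_1 = (-2.0000, 1.8462, -1.2308).
‖u_2‖ = 2.9872, so q_2 = (-0.6695, 0.6180, -0.4120).
r_{13} = q_1·v_3 = 1.3868; r_{23} = q_2·v_3 = 0.8755.
u_3 = v_3 − 1.3868·q_1 − 0.8755·q_2 = (-0.4138, -0.3103, 0.2069).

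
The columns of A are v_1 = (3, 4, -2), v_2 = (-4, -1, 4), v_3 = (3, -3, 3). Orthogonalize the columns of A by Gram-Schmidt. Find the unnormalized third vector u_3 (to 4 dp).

u_3 = (3.4173, -0.9764, 3.1732)

e_1 = v_1/‖v_1‖ = (3, 4, -2)/5.3852 = (0.5571, 0.7428, -0.3714).
r_{12} = e_1·v_2 = -4.4567.
u_2 = v_2 + 4.4567·e_1 = (-1.5172, 2.3103, 2.3448).
‖u_2‖ = 3.6246, so e_2 = (-0.4186, 0.6374, 0.6469).
r_{13} = e_1·v_3 = -1.6713; r_{23} = e_2·v_3 = -1.2272.
u_3 = v_3 + 1.6713·e_1 + 1.2272·e_2 = (3.4173, -0.9764, 3.1732).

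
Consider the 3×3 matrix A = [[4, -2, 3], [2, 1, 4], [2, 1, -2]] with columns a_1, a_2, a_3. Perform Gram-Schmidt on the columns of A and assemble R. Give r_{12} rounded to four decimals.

r_{12} = -0.8165

a_1 = (4, 2, 2); ‖a_1‖ = 4.8990, so q_1 = (0.8165, 0.4082, 0.4082).
r_{12} = q_1·a_2 = -0.8165.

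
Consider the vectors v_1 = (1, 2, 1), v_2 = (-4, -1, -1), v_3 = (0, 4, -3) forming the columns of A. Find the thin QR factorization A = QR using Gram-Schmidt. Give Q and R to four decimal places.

e_1 = v_1/‖v_1‖ = (1, 2, 1)/2.4495 = (0.4082, 0.8165, 0.4082).
r_{12} = e_1·v_2 = -2.8577.
u_2 = v_2 + 2.8577·e_1 = (-2.8333, 1.3333, 0.1667).
‖u_2‖ = 3.1358, so e_2 = (-0.9035, 0.4252, 0.0531).
r_{13} = e_1·v_3 = 2.0412; r_{23} = e_2·v_3 = 1.5413.
u_3 = v_3 − 2.0412·e_1 − 1.5413·e_2 = (0.5593, 1.6780, -3.9153).
‖u_3‖ = 4.2962, so e_3 = (0.1302, 0.3906, -0.9113).

Q = [[0.4082, -0.9035, 0.1302], [0.8165, 0.4252, 0.3906], [0.4082, 0.0531, -0.9113]], R = [[2.4495, -2.8577, 2.0412], [0.0000, 3.1358, 1.5413], [0.0000, 0.0000, 4.2962]]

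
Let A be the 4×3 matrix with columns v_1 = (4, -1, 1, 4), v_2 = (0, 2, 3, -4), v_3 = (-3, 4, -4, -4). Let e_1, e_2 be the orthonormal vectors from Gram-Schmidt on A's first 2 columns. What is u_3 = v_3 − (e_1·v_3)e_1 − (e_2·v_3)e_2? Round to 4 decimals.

u_3 = (1.5414, 3.2116, -2.3443, -0.1524)

e_1 = v_1/‖v_1‖ = (4, -1, 1, 4)/5.8310 = (0.6860, -0.1715, 0.1715, 0.6860).
r_{12} = e_1·v_2 = -2.5725.
u_2 = v_2 + 2.5725·e_1 = (1.7647, 1.5588, 3.4412, -2.2353).
‖u_2‖ = 4.7310, so e_2 = (0.3730, 0.3295, 0.7274, -0.4725).
r_{13} = e_1·v_3 = -6.1739; r_{23} = e_2·v_3 = -0.8206.
u_3 = v_3 + 6.1739·e_1 + 0.8206·e_2 = (1.5414, 3.2116, -2.3443, -0.1524).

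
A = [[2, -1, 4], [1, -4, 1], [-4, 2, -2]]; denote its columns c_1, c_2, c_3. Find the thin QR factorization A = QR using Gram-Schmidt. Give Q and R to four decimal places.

Q = [[0.4364, 0.0976, 0.8944], [0.2182, -0.9759, 0.0000], [-0.8729, -0.1952, 0.4472]], R = [[4.5826, -3.0551, 3.7097], [0.0000, 3.4157, -0.1952], [0.0000, 0.0000, 2.6833]]

e_1 = c_1/‖c_1‖ = (2, 1, -4)/4.5826 = (0.4364, 0.2182, -0.8729).
r_{12} = e_1·c_2 = -3.0551.
u_2 = c_2 + 3.0551·e_1 = (0.3333, -3.3333, -0.6667).
‖u_2‖ = 3.4157, so e_2 = (0.0976, -0.9759, -0.1952).
r_{13} = e_1·c_3 = 3.7097; r_{23} = e_2·c_3 = -0.1952.
u_3 = c_3 − 3.7097·e_1 + 0.1952·e_2 = (2.4000, 0.0000, 1.2000).
‖u_3‖ = 2.6833, so e_3 = (0.8944, 0.0000, 0.4472).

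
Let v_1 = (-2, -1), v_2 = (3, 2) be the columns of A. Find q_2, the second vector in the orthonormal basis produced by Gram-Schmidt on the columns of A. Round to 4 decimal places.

q_2 = (-0.4472, 0.8944)

v_1 = (-2, -1); ‖v_1‖ = 2.2361, so q_1 = (-0.8944, -0.4472).
q_1·v_2 = (-0.8944)·3 + (-0.4472)·2 = -3.5777.
u_2 = v_2 + 3.5777·q_1 = (-0.2000, 0.4000).
‖u_2‖ = 0.4472, so q_2 = (-0.4472, 0.8944).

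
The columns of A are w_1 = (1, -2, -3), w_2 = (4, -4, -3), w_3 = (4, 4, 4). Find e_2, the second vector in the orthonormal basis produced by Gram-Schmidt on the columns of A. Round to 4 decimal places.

w_1 = (1, -2, -3); ‖w_1‖ = 3.7417, so e_1 = (0.2673, -0.5345, -0.8018).
e_1·w_2 = 0.2673·4 + (-0.5345)·(-4) + (-0.8018)·(-3) = 5.6125.
u_2 = w_2 − 5.6125·e_1 = (2.5000, -1.0000, 1.5000).
‖u_2‖ = 3.0822, so e_2 = (0.8111, -0.3244, 0.4867).

e_2 = (0.8111, -0.3244, 0.4867)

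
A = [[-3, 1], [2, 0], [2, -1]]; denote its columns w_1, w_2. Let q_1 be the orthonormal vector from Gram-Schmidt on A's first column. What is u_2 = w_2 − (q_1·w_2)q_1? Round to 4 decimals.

u_2 = (0.1176, 0.5882, -0.4118)

q_1 = w_1/‖w_1‖ = (-3, 2, 2)/4.1231 = (-0.7276, 0.4851, 0.4851).
r_{12} = q_1·w_2 = -1.2127.
u_2 = w_2 + 1.2127·q_1 = (0.1176, 0.5882, -0.4118).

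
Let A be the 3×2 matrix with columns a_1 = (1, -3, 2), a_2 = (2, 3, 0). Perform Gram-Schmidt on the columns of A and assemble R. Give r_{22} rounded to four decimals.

a_1 = (1, -3, 2); ‖a_1‖ = 3.7417, so q_1 = (0.2673, -0.8018, 0.5345).
q_1·a_2 = 0.2673·2 + (-0.8018)·3 + 0.5345·0 = -1.8708.
u_2 = a_2 + 1.8708·q_1 = (2.5000, 1.5000, 1.0000).
r_{22} = ‖u_2‖ = 3.0822.

r_{22} = 3.0822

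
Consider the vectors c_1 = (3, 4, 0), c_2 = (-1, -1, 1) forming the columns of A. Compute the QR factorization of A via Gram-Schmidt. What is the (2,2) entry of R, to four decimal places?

r_{22} = 1.0198

e_1 = c_1/‖c_1‖ = (3, 4, 0)/5.0000 = (0.6000, 0.8000, 0.0000).
r_{12} = e_1·c_2 = -1.4000.
u_2 = c_2 + 1.4000·e_1 = (-0.1600, 0.1200, 1.0000).
r_{22} = ‖u_2‖ = 1.0198.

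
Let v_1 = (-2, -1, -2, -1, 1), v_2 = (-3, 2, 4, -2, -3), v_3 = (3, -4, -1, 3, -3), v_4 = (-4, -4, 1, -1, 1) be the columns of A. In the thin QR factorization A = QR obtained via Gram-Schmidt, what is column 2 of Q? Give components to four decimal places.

v_1 = (-2, -1, -2, -1, 1); ‖v_1‖ = 3.3166, so e_1 = (-0.6030, -0.3015, -0.6030, -0.3015, 0.3015).
e_1·v_2 = (-0.6030)·(-3) + (-0.3015)·2 + (-0.6030)·4 + (-0.3015)·(-2) + 0.3015·(-3) = -1.5076.
u_2 = v_2 + 1.5076·e_1 = (-3.9091, 1.5455, 3.0909, -2.4545, -2.5455).
‖u_2‖ = 6.3030, so e_2 = (-0.6202, 0.2452, 0.4904, -0.3894, -0.4039).

e_2 = (-0.6202, 0.2452, 0.4904, -0.3894, -0.4039)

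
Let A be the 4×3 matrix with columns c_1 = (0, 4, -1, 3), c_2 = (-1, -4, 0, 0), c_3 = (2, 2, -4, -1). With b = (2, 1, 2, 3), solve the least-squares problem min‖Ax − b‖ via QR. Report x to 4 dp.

x = (0.4728, -0.1644, -0.4360)

e_1 = c_1/‖c_1‖ = (0, 4, -1, 3)/5.0990 = (0.0000, 0.7845, -0.1961, 0.5883).
r_{12} = e_1·c_2 = -3.1379.
u_2 = c_2 + 3.1379·e_1 = (-1.0000, -1.5385, -0.6154, 1.8462).
‖u_2‖ = 2.6747, so e_2 = (-0.3739, -0.5752, -0.2301, 0.6902).
r_{13} = e_1·c_3 = 1.7650; r_{23} = e_2·c_3 = -1.6681.
u_3 = c_3 − 1.7650·e_1 + 1.6681·e_2 = (1.3763, -0.3441, -4.0376, -0.8871).
‖u_3‖ = 4.3706, so e_3 = (0.3149, -0.0787, -0.9238, -0.2030).
Qᵀb = (2.1573, 0.2876, -1.9054).
Back-substitute: x_3 = -1.9054/4.3706 = -0.4360.
x_2 = (0.2876 + 1.6681·(-0.4360))/2.6747 = -0.1644.
x_1 = (2.1573 + 3.1379·(-0.1644) − 1.7650·(-0.4360))/5.0990 = 0.4728.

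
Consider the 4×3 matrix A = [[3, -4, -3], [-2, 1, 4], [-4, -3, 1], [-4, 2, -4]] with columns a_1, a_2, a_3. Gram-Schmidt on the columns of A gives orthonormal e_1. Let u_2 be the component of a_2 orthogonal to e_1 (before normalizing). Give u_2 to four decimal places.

a_1 = (3, -2, -4, -4); ‖a_1‖ = 6.7082, so e_1 = (0.4472, -0.2981, -0.5963, -0.5963).
e_1·a_2 = 0.4472·(-4) + (-0.2981)·1 + (-0.5963)·(-3) + (-0.5963)·2 = -1.4907.
u_2 = a_2 + 1.4907·e_1 = (-3.3333, 0.5556, -3.8889, 1.1111).

u_2 = (-3.3333, 0.5556, -3.8889, 1.1111)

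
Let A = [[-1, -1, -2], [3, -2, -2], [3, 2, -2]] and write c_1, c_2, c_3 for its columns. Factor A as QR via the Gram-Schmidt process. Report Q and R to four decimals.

Q = [[-0.2294, -0.3167, -0.9204], [0.6882, -0.7214, 0.0767], [0.6882, 0.6158, -0.3835]], R = [[4.3589, 0.2294, -2.2942], [0.0000, 2.9912, 0.8446], [0.0000, 0.0000, 2.4543]]

c_1 = (-1, 3, 3); ‖c_1‖ = 4.3589, so e_1 = (-0.2294, 0.6882, 0.6882).
e_1·c_2 = (-0.2294)·(-1) + 0.6882·(-2) + 0.6882·2 = 0.2294.
u_2 = c_2 − 0.2294·e_1 = (-0.9474, -2.1579, 1.8421).
‖u_2‖ = 2.9912, so e_2 = (-0.3167, -0.7214, 0.6158).
e_1·c_3 = (-0.2294)·(-2) + 0.6882·(-2) + 0.6882·(-2) = -2.2942; e_2·c_3 = (-0.3167)·(-2) + (-0.7214)·(-2) + 0.6158·(-2) = 0.8446.
u_3 = c_3 + 2.2942·e_1 − 0.8446·e_2 = (-2.2588, 0.1882, -0.9412).
‖u_3‖ = 2.4543, so e_3 = (-0.9204, 0.0767, -0.3835).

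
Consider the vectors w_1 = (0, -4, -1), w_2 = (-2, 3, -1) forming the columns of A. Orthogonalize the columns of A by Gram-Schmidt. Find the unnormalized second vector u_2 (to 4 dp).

w_1 = (0, -4, -1); ‖w_1‖ = 4.1231, so e_1 = (0.0000, -0.9701, -0.2425).
e_1·w_2 = 0.0000·(-2) + (-0.9701)·3 + (-0.2425)·(-1) = -2.6679.
u_2 = w_2 + 2.6679·e_1 = (-2.0000, 0.4118, -1.6471).

u_2 = (-2.0000, 0.4118, -1.6471)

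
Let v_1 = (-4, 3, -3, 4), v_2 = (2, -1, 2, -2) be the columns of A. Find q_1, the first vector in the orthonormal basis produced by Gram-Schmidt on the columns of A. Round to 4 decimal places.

q_1 = (-0.5657, 0.4243, -0.4243, 0.5657)

v_1 = (-4, 3, -3, 4); ‖v_1‖ = 7.0711, so q_1 = (-0.5657, 0.4243, -0.4243, 0.5657).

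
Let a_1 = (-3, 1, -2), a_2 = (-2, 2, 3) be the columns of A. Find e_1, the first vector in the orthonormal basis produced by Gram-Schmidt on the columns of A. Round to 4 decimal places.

a_1 = (-3, 1, -2); ‖a_1‖ = 3.7417, so e_1 = (-0.8018, 0.2673, -0.5345).

e_1 = (-0.8018, 0.2673, -0.5345)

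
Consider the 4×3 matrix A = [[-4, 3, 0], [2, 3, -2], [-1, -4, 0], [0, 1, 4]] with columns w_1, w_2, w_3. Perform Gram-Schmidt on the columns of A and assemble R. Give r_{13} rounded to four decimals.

w_1 = (-4, 2, -1, 0); ‖w_1‖ = 4.5826, so q_1 = (-0.8729, 0.4364, -0.2182, 0.0000).
r_{13} = q_1·w_3 = -0.8729.

r_{13} = -0.8729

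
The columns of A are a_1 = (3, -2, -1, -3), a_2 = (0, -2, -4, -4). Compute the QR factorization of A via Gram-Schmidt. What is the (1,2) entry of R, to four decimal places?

r_{12} = 4.1703

e_1 = a_1/‖a_1‖ = (3, -2, -1, -3)/4.7958 = (0.6255, -0.4170, -0.2085, -0.6255).
r_{12} = e_1·a_2 = 4.1703.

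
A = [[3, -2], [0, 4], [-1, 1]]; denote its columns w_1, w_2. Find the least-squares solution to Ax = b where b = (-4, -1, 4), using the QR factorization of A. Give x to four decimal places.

x = (-1.7391, -0.1988)

w_1 = (3, 0, -1); ‖w_1‖ = 3.1623, so q_1 = (0.9487, 0.0000, -0.3162).
q_1·w_2 = 0.9487·(-2) + 0.0000·4 + (-0.3162)·1 = -2.2136.
u_2 = w_2 + 2.2136·q_1 = (0.1000, 4.0000, 0.3000).
‖u_2‖ = 4.0125, so q_2 = (0.0249, 0.9969, 0.0748).
Qᵀb = (-5.0596, -0.7975).
Back-substitute: x_2 = -0.7975/4.0125 = -0.1988.
x_1 = (-5.0596 + 2.2136·(-0.1988))/3.1623 = -1.7391.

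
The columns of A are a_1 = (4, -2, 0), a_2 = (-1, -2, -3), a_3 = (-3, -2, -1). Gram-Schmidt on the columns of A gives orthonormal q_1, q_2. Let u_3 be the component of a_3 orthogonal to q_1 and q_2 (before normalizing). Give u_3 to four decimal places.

u_3 = (-0.6857, -1.3714, 1.1429)

q_1 = a_1/‖a_1‖ = (4, -2, 0)/4.4721 = (0.8944, -0.4472, 0.0000).
r_{12} = q_1·a_2 = 0.0000.
u_2 = a_2 + 0.0000·q_1 = (-1.0000, -2.0000, -3.0000).
‖u_2‖ = 3.7417, so q_2 = (-0.2673, -0.5345, -0.8018).
r_{13} = q_1·a_3 = -1.7889; r_{23} = q_2·a_3 = 2.6726.
u_3 = a_3 + 1.7889·q_1 − 2.6726·q_2 = (-0.6857, -1.3714, 1.1429).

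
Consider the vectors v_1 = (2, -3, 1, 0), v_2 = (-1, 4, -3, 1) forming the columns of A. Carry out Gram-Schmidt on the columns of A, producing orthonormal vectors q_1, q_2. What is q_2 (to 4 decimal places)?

v_1 = (2, -3, 1, 0); ‖v_1‖ = 3.7417, so q_1 = (0.5345, -0.8018, 0.2673, 0.0000).
q_1·v_2 = 0.5345·(-1) + (-0.8018)·4 + 0.2673·(-3) + 0.0000·1 = -4.5434.
u_2 = v_2 + 4.5434·q_1 = (1.4286, 0.3571, -1.7857, 1.0000).
‖u_2‖ = 2.5213, so q_2 = (0.5666, 0.1416, -0.7082, 0.3966).

q_2 = (0.5666, 0.1416, -0.7082, 0.3966)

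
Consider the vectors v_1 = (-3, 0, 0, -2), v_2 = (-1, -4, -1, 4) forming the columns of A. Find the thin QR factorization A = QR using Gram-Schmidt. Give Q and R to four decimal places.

Q = [[-0.8321, -0.3803], [0.0000, -0.7063], [0.0000, -0.1766], [-0.5547, 0.5704]], R = [[3.6056, -1.3868], [0.0000, 5.6636]]

v_1 = (-3, 0, 0, -2); ‖v_1‖ = 3.6056, so q_1 = (-0.8321, 0.0000, 0.0000, -0.5547).
q_1·v_2 = (-0.8321)·(-1) + 0.0000·(-4) + 0.0000·(-1) + (-0.5547)·4 = -1.3868.
u_2 = v_2 + 1.3868·q_1 = (-2.1538, -4.0000, -1.0000, 3.2308).
‖u_2‖ = 5.6636, so q_2 = (-0.3803, -0.7063, -0.1766, 0.5704).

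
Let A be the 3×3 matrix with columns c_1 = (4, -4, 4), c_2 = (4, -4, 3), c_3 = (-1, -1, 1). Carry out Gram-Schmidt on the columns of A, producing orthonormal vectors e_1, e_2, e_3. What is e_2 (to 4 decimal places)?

e_2 = (0.4082, -0.4082, -0.8165)

c_1 = (4, -4, 4); ‖c_1‖ = 6.9282, so e_1 = (0.5774, -0.5774, 0.5774).
e_1·c_2 = 0.5774·4 + (-0.5774)·(-4) + 0.5774·3 = 6.3509.
u_2 = c_2 − 6.3509·e_1 = (0.3333, -0.3333, -0.6667).
‖u_2‖ = 0.8165, so e_2 = (0.4082, -0.4082, -0.8165).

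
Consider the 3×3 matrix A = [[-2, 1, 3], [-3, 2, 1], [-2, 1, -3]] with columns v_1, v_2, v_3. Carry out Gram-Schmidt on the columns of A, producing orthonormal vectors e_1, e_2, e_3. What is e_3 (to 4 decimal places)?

v_1 = (-2, -3, -2); ‖v_1‖ = 4.1231, so e_1 = (-0.4851, -0.7276, -0.4851).
e_1·v_2 = (-0.4851)·1 + (-0.7276)·2 + (-0.4851)·1 = -2.4254.
u_2 = v_2 + 2.4254·e_1 = (-0.1765, 0.2353, -0.1765).
‖u_2‖ = 0.3430, so e_2 = (-0.5145, 0.6860, -0.5145).
e_1·v_3 = (-0.4851)·3 + (-0.7276)·1 + (-0.4851)·(-3) = -0.7276; e_2·v_3 = (-0.5145)·3 + 0.6860·1 + (-0.5145)·(-3) = 0.6860.
u_3 = v_3 + 0.7276·e_1 − 0.6860·e_2 = (3.0000, 0.0000, -3.0000).
‖u_3‖ = 4.2426, so e_3 = (0.7071, 0.0000, -0.7071).

e_3 = (0.7071, 0.0000, -0.7071)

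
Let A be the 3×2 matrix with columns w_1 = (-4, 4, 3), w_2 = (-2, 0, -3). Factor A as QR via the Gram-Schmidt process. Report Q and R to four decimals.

w_1 = (-4, 4, 3); ‖w_1‖ = 6.4031, so e_1 = (-0.6247, 0.6247, 0.4685).
e_1·w_2 = (-0.6247)·(-2) + 0.6247·0 + 0.4685·(-3) = -0.1562.
u_2 = w_2 + 0.1562·e_1 = (-2.0976, 0.0976, -2.9268).
‖u_2‖ = 3.6022, so e_2 = (-0.5823, 0.0271, -0.8125).

Q = [[-0.6247, -0.5823], [0.6247, 0.0271], [0.4685, -0.8125]], R = [[6.4031, -0.1562], [0.0000, 3.6022]]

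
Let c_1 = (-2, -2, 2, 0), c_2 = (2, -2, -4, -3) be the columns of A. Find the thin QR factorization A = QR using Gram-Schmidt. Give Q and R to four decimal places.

Q = [[-0.5774, 0.1267], [-0.5774, -0.6337], [0.5774, -0.5070], [0.0000, -0.5704]], R = [[3.4641, -2.3094], [0.0000, 5.2599]]

q_1 = c_1/‖c_1‖ = (-2, -2, 2, 0)/3.4641 = (-0.5774, -0.5774, 0.5774, 0.0000).
r_{12} = q_1·c_2 = -2.3094.
u_2 = c_2 + 2.3094·q_1 = (0.6667, -3.3333, -2.6667, -3.0000).
‖u_2‖ = 5.2599, so q_2 = (0.1267, -0.6337, -0.5070, -0.5704).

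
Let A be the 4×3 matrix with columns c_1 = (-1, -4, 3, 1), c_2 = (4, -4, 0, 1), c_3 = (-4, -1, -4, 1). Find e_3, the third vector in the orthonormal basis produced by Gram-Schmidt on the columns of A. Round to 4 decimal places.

c_1 = (-1, -4, 3, 1); ‖c_1‖ = 5.1962, so e_1 = (-0.1925, -0.7698, 0.5774, 0.1925).
e_1·c_2 = (-0.1925)·4 + (-0.7698)·(-4) + 0.5774·0 + 0.1925·1 = 2.5019.
u_2 = c_2 − 2.5019·e_1 = (4.4815, -2.0741, -1.4444, 0.5185).
‖u_2‖ = 5.1711, so e_2 = (0.8666, -0.4011, -0.2793, 0.1003).
e_1·c_3 = (-0.1925)·(-4) + (-0.7698)·(-1) + 0.5774·(-4) + 0.1925·1 = -0.5774; e_2·c_3 = 0.8666·(-4) + (-0.4011)·(-1) + (-0.2793)·(-4) + 0.1003·1 = -1.8479.
u_3 = c_3 + 0.5774·e_1 + 1.8479·e_2 = (-2.5097, -2.1856, -4.1828, 1.2964).
‖u_3‖ = 5.5002, so e_3 = (-0.4563, -0.3974, -0.7605, 0.2357).

e_3 = (-0.4563, -0.3974, -0.7605, 0.2357)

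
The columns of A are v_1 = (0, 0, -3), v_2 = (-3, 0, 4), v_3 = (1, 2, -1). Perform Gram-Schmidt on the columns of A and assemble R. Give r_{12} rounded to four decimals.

r_{12} = -4.0000

q_1 = v_1/‖v_1‖ = (0, 0, -3)/3.0000 = (0.0000, 0.0000, -1.0000).
r_{12} = q_1·v_2 = -4.0000.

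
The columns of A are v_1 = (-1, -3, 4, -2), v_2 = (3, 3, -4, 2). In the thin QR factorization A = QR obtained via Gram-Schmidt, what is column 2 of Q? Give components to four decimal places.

q_1 = v_1/‖v_1‖ = (-1, -3, 4, -2)/5.4772 = (-0.1826, -0.5477, 0.7303, -0.3651).
r_{12} = q_1·v_2 = -5.8424.
u_2 = v_2 + 5.8424·q_1 = (1.9333, -0.2000, 0.2667, -0.1333).
‖u_2‖ = 1.9664, so q_2 = (0.9832, -0.1017, 0.1356, -0.0678).

q_2 = (0.9832, -0.1017, 0.1356, -0.0678)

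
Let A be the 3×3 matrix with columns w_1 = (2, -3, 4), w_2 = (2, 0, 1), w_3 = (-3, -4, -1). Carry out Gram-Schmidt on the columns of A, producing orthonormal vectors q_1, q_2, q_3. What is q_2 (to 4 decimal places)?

q_2 = (0.8666, 0.4952, -0.0619)

q_1 = w_1/‖w_1‖ = (2, -3, 4)/5.3852 = (0.3714, -0.5571, 0.7428).
r_{12} = q_1·w_2 = 1.4856.
u_2 = w_2 − 1.4856·q_1 = (1.4483, 0.8276, -0.1034).
‖u_2‖ = 1.6713, so q_2 = (0.8666, 0.4952, -0.0619).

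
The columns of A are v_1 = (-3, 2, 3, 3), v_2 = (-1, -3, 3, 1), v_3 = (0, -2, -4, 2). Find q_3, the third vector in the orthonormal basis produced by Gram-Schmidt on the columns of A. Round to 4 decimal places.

v_1 = (-3, 2, 3, 3); ‖v_1‖ = 5.5678, so q_1 = (-0.5388, 0.3592, 0.5388, 0.5388).
q_1·v_2 = (-0.5388)·(-1) + 0.3592·(-3) + 0.5388·3 + 0.5388·1 = 1.6164.
u_2 = v_2 − 1.6164·q_1 = (-0.1290, -3.5806, 2.1290, 0.1290).
‖u_2‖ = 4.1698, so q_2 = (-0.0309, -0.8587, 0.5106, 0.0309).
q_1·v_3 = (-0.5388)·0 + 0.3592·(-2) + 0.5388·(-4) + 0.5388·2 = -1.7961; q_2·v_3 = (-0.0309)·0 + (-0.8587)·(-2) + 0.5106·(-4) + 0.0309·2 = -0.2630.
u_3 = v_3 + 1.7961·q_1 + 0.2630·q_2 = (-0.9759, -1.5807, -2.8980, 2.9759).
‖u_3‖ = 4.5503, so q_3 = (-0.2145, -0.3474, -0.6369, 0.6540).

q_3 = (-0.2145, -0.3474, -0.6369, 0.6540)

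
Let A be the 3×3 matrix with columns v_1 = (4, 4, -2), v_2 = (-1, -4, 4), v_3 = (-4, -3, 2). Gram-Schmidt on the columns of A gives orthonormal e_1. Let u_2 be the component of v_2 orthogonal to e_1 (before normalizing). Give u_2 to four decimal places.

u_2 = (2.1111, -0.8889, 2.4444)

e_1 = v_1/‖v_1‖ = (4, 4, -2)/6.0000 = (0.6667, 0.6667, -0.3333).
r_{12} = e_1·v_2 = -4.6667.
u_2 = v_2 + 4.6667·e_1 = (2.1111, -0.8889, 2.4444).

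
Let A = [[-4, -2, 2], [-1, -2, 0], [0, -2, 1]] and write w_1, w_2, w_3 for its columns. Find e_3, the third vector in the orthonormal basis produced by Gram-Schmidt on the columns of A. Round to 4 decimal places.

e_3 = (0.1961, -0.7845, 0.5883)

e_1 = w_1/‖w_1‖ = (-4, -1, 0)/4.1231 = (-0.9701, -0.2425, 0.0000).
r_{12} = e_1·w_2 = 2.4254.
u_2 = w_2 − 2.4254·e_1 = (0.3529, -1.4118, -2.0000).
‖u_2‖ = 2.4734, so e_2 = (0.1427, -0.5708, -0.8086).
r_{13} = e_1·w_3 = -1.9403; r_{23} = e_2·w_3 = -0.5232.
u_3 = w_3 + 1.9403·e_1 + 0.5232·e_2 = (0.1923, -0.7692, 0.5769).
‖u_3‖ = 0.9806, so e_3 = (0.1961, -0.7845, 0.5883).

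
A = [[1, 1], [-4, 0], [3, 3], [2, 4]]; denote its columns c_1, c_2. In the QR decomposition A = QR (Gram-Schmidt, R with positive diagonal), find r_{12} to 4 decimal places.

c_1 = (1, -4, 3, 2); ‖c_1‖ = 5.4772, so q_1 = (0.1826, -0.7303, 0.5477, 0.3651).
r_{12} = q_1·c_2 = 3.2863.

r_{12} = 3.2863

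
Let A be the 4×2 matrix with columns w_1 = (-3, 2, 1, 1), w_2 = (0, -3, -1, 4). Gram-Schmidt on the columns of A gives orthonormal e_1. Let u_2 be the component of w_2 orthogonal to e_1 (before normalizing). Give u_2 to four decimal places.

w_1 = (-3, 2, 1, 1); ‖w_1‖ = 3.8730, so e_1 = (-0.7746, 0.5164, 0.2582, 0.2582).
e_1·w_2 = (-0.7746)·0 + 0.5164·(-3) + 0.2582·(-1) + 0.2582·4 = -0.7746.
u_2 = w_2 + 0.7746·e_1 = (-0.6000, -2.6000, -0.8000, 4.2000).

u_2 = (-0.6000, -2.6000, -0.8000, 4.2000)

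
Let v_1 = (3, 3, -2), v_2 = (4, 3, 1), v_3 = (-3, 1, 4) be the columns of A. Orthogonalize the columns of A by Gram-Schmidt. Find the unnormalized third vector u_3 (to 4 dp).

v_1 = (3, 3, -2); ‖v_1‖ = 4.6904, so e_1 = (0.6396, 0.6396, -0.4264).
e_1·v_2 = 0.6396·4 + 0.6396·3 + (-0.4264)·1 = 4.0508.
u_2 = v_2 − 4.0508·e_1 = (1.4091, 0.4091, 2.7273).
‖u_2‖ = 3.0969, so e_2 = (0.4550, 0.1321, 0.8806).
e_1·v_3 = 0.6396·(-3) + 0.6396·1 + (-0.4264)·4 = -2.9848; e_2·v_3 = 0.4550·(-3) + 0.1321·1 + 0.8806·4 = 2.2897.
u_3 = v_3 + 2.9848·e_1 − 2.2897·e_2 = (-2.1327, 2.6066, 0.7109).

u_3 = (-2.1327, 2.6066, 0.7109)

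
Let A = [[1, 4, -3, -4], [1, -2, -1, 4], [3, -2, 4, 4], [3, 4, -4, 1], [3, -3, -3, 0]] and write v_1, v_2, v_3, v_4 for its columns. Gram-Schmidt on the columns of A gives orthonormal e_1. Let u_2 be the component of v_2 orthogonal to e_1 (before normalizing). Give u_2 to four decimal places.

e_1 = v_1/‖v_1‖ = (1, 1, 3, 3, 3)/5.3852 = (0.1857, 0.1857, 0.5571, 0.5571, 0.5571).
r_{12} = e_1·v_2 = -0.1857.
u_2 = v_2 + 0.1857·e_1 = (4.0345, -1.9655, -1.8966, 4.1034, -2.8966).

u_2 = (4.0345, -1.9655, -1.8966, 4.1034, -2.8966)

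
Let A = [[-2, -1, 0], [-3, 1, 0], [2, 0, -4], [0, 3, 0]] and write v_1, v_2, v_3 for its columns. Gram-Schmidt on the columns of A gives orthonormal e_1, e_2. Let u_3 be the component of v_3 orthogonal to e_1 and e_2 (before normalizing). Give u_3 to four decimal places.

e_1 = v_1/‖v_1‖ = (-2, -3, 2, 0)/4.1231 = (-0.4851, -0.7276, 0.4851, 0.0000).
r_{12} = e_1·v_2 = -0.2425.
u_2 = v_2 + 0.2425·e_1 = (-1.1176, 0.8235, 0.1176, 3.0000).
‖u_2‖ = 3.3077, so e_2 = (-0.3379, 0.2490, 0.0356, 0.9070).
r_{13} = e_1·v_3 = -1.9403; r_{23} = e_2·v_3 = -0.1423.
u_3 = v_3 + 1.9403·e_1 + 0.1423·e_2 = (-0.9892, -1.3763, -3.0538, 0.1290).

u_3 = (-0.9892, -1.3763, -3.0538, 0.1290)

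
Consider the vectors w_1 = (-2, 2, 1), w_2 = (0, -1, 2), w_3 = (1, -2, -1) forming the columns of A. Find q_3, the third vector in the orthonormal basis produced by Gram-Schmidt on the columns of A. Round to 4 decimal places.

w_1 = (-2, 2, 1); ‖w_1‖ = 3.0000, so q_1 = (-0.6667, 0.6667, 0.3333).
q_1·w_2 = (-0.6667)·0 + 0.6667·(-1) + 0.3333·2 = 0.0000.
u_2 = w_2 + 0.0000·q_1 = (0.0000, -1.0000, 2.0000).
‖u_2‖ = 2.2361, so q_2 = (0.0000, -0.4472, 0.8944).
q_1·w_3 = (-0.6667)·1 + 0.6667·(-2) + 0.3333·(-1) = -2.3333; q_2·w_3 = 0.0000·1 + (-0.4472)·(-2) + 0.8944·(-1) = 0.0000.
u_3 = w_3 + 2.3333·q_1 + 0.0000·q_2 = (-0.5556, -0.4444, -0.2222).
‖u_3‖ = 0.7454, so q_3 = (-0.7454, -0.5963, -0.2981).

q_3 = (-0.7454, -0.5963, -0.2981)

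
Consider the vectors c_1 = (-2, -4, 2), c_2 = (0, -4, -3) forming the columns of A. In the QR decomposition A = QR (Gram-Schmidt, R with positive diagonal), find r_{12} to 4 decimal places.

c_1 = (-2, -4, 2); ‖c_1‖ = 4.8990, so q_1 = (-0.4082, -0.8165, 0.4082).
r_{12} = q_1·c_2 = 2.0412.

r_{12} = 2.0412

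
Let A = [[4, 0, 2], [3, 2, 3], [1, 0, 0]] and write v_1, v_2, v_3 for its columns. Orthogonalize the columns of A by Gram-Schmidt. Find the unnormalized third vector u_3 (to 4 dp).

u_3 = (0.1176, 0.0000, -0.4706)

v_1 = (4, 3, 1); ‖v_1‖ = 5.0990, so e_1 = (0.7845, 0.5883, 0.1961).
e_1·v_2 = 0.7845·0 + 0.5883·2 + 0.1961·0 = 1.1767.
u_2 = v_2 − 1.1767·e_1 = (-0.9231, 1.3077, -0.2308).
‖u_2‖ = 1.6172, so e_2 = (-0.5708, 0.8086, -0.1427).
e_1·v_3 = 0.7845·2 + 0.5883·3 + 0.1961·0 = 3.3340; e_2·v_3 = (-0.5708)·2 + 0.8086·3 + (-0.1427)·0 = 1.2843.
u_3 = v_3 − 3.3340·e_1 − 1.2843·e_2 = (0.1176, 0.0000, -0.4706).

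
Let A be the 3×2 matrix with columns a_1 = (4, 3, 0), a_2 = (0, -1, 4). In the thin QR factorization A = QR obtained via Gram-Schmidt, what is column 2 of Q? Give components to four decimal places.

q_2 = (0.1177, -0.1569, 0.9806)

a_1 = (4, 3, 0); ‖a_1‖ = 5.0000, so q_1 = (0.8000, 0.6000, 0.0000).
q_1·a_2 = 0.8000·0 + 0.6000·(-1) + 0.0000·4 = -0.6000.
u_2 = a_2 + 0.6000·q_1 = (0.4800, -0.6400, 4.0000).
‖u_2‖ = 4.0792, so q_2 = (0.1177, -0.1569, 0.9806).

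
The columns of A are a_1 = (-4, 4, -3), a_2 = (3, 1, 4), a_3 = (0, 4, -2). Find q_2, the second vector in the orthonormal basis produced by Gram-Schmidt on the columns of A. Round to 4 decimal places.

q_2 = (0.2602, 0.7322, 0.6294)

a_1 = (-4, 4, -3); ‖a_1‖ = 6.4031, so q_1 = (-0.6247, 0.6247, -0.4685).
q_1·a_2 = (-0.6247)·3 + 0.6247·1 + (-0.4685)·4 = -3.1235.
u_2 = a_2 + 3.1235·q_1 = (1.0488, 2.9512, 2.5366).
‖u_2‖ = 4.0304, so q_2 = (0.2602, 0.7322, 0.6294).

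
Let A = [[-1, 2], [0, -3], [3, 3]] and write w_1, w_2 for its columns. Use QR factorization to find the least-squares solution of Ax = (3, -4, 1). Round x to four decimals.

x = (-0.8596, 1.2281)

e_1 = w_1/‖w_1‖ = (-1, 0, 3)/3.1623 = (-0.3162, 0.0000, 0.9487).
r_{12} = e_1·w_2 = 2.2136.
u_2 = w_2 − 2.2136·e_1 = (2.7000, -3.0000, 0.9000).
‖u_2‖ = 4.1352, so e_2 = (0.6529, -0.7255, 0.2176).
Qᵀb = (0.0000, 5.0783).
Back-substitute: x_2 = 5.0783/4.1352 = 1.2281.
x_1 = (0.0000 − 2.2136·1.2281)/3.1623 = -0.8596.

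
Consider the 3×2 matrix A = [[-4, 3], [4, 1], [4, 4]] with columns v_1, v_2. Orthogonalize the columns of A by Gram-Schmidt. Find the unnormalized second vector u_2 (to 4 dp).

u_2 = (3.6667, 0.3333, 3.3333)

e_1 = v_1/‖v_1‖ = (-4, 4, 4)/6.9282 = (-0.5774, 0.5774, 0.5774).
r_{12} = e_1·v_2 = 1.1547.
u_2 = v_2 − 1.1547·e_1 = (3.6667, 0.3333, 3.3333).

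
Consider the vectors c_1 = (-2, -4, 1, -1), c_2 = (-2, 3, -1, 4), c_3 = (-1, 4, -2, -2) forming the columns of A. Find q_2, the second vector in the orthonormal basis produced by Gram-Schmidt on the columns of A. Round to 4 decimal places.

q_1 = c_1/‖c_1‖ = (-2, -4, 1, -1)/4.6904 = (-0.4264, -0.8528, 0.2132, -0.2132).
r_{12} = q_1·c_2 = -2.7716.
u_2 = c_2 + 2.7716·q_1 = (-3.1818, 0.6364, -0.4091, 3.4091).
‖u_2‖ = 4.7242, so q_2 = (-0.6735, 0.1347, -0.0866, 0.7216).

q_2 = (-0.6735, 0.1347, -0.0866, 0.7216)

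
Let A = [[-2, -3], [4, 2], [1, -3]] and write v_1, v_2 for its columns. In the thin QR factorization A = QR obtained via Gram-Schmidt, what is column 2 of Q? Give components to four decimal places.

q_2 = (-0.4845, -0.0236, -0.8745)

v_1 = (-2, 4, 1); ‖v_1‖ = 4.5826, so q_1 = (-0.4364, 0.8729, 0.2182).
q_1·v_2 = (-0.4364)·(-3) + 0.8729·2 + 0.2182·(-3) = 2.4004.
u_2 = v_2 − 2.4004·q_1 = (-1.9524, -0.0952, -3.5238).
‖u_2‖ = 4.0297, so q_2 = (-0.4845, -0.0236, -0.8745).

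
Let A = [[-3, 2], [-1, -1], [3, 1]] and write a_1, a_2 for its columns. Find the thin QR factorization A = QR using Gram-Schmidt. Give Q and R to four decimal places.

e_1 = a_1/‖a_1‖ = (-3, -1, 3)/4.3589 = (-0.6882, -0.2294, 0.6882).
r_{12} = e_1·a_2 = -0.4588.
u_2 = a_2 + 0.4588·e_1 = (1.6842, -1.1053, 1.3158).
‖u_2‖ = 2.4061, so e_2 = (0.7000, -0.4594, 0.5468).

Q = [[-0.6882, 0.7000], [-0.2294, -0.4594], [0.6882, 0.5468]], R = [[4.3589, -0.4588], [0.0000, 2.4061]]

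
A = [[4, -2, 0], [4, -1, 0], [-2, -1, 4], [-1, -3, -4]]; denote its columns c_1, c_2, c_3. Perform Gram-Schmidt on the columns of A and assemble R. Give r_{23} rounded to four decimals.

c_1 = (4, 4, -2, -1); ‖c_1‖ = 6.0828, so q_1 = (0.6576, 0.6576, -0.3288, -0.1644).
q_1·c_2 = 0.6576·(-2) + 0.6576·(-1) + (-0.3288)·(-1) + (-0.1644)·(-3) = -1.1508.
u_2 = c_2 + 1.1508·q_1 = (-1.2432, -0.2432, -1.3784, -3.1892).
‖u_2‖ = 3.6981, so q_2 = (-0.3362, -0.0658, -0.3727, -0.8624).
r_{23} = q_2·c_3 = 1.9587.

r_{23} = 1.9587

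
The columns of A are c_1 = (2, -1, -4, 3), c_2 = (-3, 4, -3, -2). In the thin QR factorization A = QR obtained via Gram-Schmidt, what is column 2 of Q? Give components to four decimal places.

e_1 = c_1/‖c_1‖ = (2, -1, -4, 3)/5.4772 = (0.3651, -0.1826, -0.7303, 0.5477).
r_{12} = e_1·c_2 = -0.7303.
u_2 = c_2 + 0.7303·e_1 = (-2.7333, 3.8667, -3.5333, -1.6000).
‖u_2‖ = 6.1210, so e_2 = (-0.4465, 0.6317, -0.5772, -0.2614).

e_2 = (-0.4465, 0.6317, -0.5772, -0.2614)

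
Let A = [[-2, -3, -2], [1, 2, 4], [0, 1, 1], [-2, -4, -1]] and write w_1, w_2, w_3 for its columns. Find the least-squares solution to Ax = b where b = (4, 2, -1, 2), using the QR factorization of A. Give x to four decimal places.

x = (-1.7842, -0.0935, 0.7554)

e_1 = w_1/‖w_1‖ = (-2, 1, 0, -2)/3.0000 = (-0.6667, 0.3333, 0.0000, -0.6667).
r_{12} = e_1·w_2 = 5.3333.
u_2 = w_2 − 5.3333·e_1 = (0.5556, 0.2222, 1.0000, -0.4444).
‖u_2‖ = 1.2472, so e_2 = (0.4454, 0.1782, 0.8018, -0.3563).
r_{13} = e_1·w_3 = 3.3333; r_{23} = e_2·w_3 = 0.9800.
u_3 = w_3 − 3.3333·e_1 − 0.9800·e_2 = (-0.2143, 2.7143, 0.2143, 1.5714).
‖u_3‖ = 3.1510, so e_3 = (-0.0680, 0.8614, 0.0680, 0.4987).
Qᵀb = (-3.3333, 0.6236, 2.3802).
Back-substitute: x_3 = 2.3802/3.1510 = 0.7554.
x_2 = (0.6236 − 0.9800·0.7554)/1.2472 = -0.0935.
x_1 = (-3.3333 − 5.3333·(-0.0935) − 3.3333·0.7554)/3.0000 = -1.7842.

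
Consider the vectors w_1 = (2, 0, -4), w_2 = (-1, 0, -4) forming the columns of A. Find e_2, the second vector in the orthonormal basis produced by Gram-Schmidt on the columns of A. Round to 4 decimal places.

e_2 = (-0.8944, 0.0000, -0.4472)

e_1 = w_1/‖w_1‖ = (2, 0, -4)/4.4721 = (0.4472, 0.0000, -0.8944).
r_{12} = e_1·w_2 = 3.1305.
u_2 = w_2 − 3.1305·e_1 = (-2.4000, 0.0000, -1.2000).
‖u_2‖ = 2.6833, so e_2 = (-0.8944, 0.0000, -0.4472).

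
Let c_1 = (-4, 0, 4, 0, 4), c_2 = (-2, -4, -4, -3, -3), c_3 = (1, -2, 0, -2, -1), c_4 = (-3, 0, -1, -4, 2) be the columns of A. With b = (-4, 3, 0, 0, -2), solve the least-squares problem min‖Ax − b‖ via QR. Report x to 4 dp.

e_1 = c_1/‖c_1‖ = (-4, 0, 4, 0, 4)/6.9282 = (-0.5774, 0.0000, 0.5774, 0.0000, 0.5774).
r_{12} = e_1·c_2 = -2.8868.
u_2 = c_2 + 2.8868·e_1 = (-3.6667, -4.0000, -2.3333, -3.0000, -1.3333).
‖u_2‖ = 6.7577, so e_2 = (-0.5426, -0.5919, -0.3453, -0.4439, -0.1973).
r_{13} = e_1·c_3 = -1.1547; r_{23} = e_2·c_3 = 1.7264.
u_3 = c_3 + 1.1547·e_1 − 1.7264·e_2 = (1.2701, -0.9781, 1.2628, -1.2336, 0.0073).
‖u_3‖ = 2.3846, so e_3 = (0.5326, -0.4102, 0.5296, -0.5173, 0.0031).
r_{14} = e_1·c_4 = 2.3094; r_{24} = e_2·c_4 = 3.3542; r_{34} = e_3·c_4 = -0.0520.
u_4 = c_4 − 2.3094·e_1 − 3.3542·e_2 + 0.0520·e_3 = (0.1810, 1.9641, -1.1476, -2.5379, 1.3286).
‖u_4‖ = 3.6624, so e_4 = (0.0494, 0.5363, -0.3134, -0.6929, 0.3628).
Qᵀb = (1.1547, 0.7892, -3.3672, 0.6856).
Back-substitute: x_4 = 0.6856/3.6624 = 0.1872.
x_3 = (-3.3672 + 0.0520·0.1872)/2.3846 = -1.4080.
x_2 = (0.7892 − 1.7264·(-1.4080) − 3.3542·0.1872)/6.7577 = 0.3836.
x_1 = (1.1547 + 2.8868·0.3836 + 1.1547·(-1.4080) − 2.3094·0.1872)/6.9282 = 0.0294.

x = (0.0294, 0.3836, -1.4080, 0.1872)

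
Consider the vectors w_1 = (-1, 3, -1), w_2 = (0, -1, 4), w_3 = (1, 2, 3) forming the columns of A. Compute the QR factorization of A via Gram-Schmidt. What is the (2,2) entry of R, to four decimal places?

w_1 = (-1, 3, -1); ‖w_1‖ = 3.3166, so e_1 = (-0.3015, 0.9045, -0.3015).
e_1·w_2 = (-0.3015)·0 + 0.9045·(-1) + (-0.3015)·4 = -2.1106.
u_2 = w_2 + 2.1106·e_1 = (-0.6364, 0.9091, 3.3636).
r_{22} = ‖u_2‖ = 3.5420.

r_{22} = 3.5420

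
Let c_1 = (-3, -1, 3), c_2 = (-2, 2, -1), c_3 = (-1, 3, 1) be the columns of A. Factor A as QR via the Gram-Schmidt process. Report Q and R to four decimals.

Q = [[-0.6882, -0.6158, 0.3835], [-0.2294, 0.6862, 0.6903], [0.6882, -0.3871, 0.6136]], R = [[4.3589, 0.2294, 0.6882], [0.0000, 2.9912, 2.2874], [0.0000, 0.0000, 2.3009]]

c_1 = (-3, -1, 3); ‖c_1‖ = 4.3589, so e_1 = (-0.6882, -0.2294, 0.6882).
e_1·c_2 = (-0.6882)·(-2) + (-0.2294)·2 + 0.6882·(-1) = 0.2294.
u_2 = c_2 − 0.2294·e_1 = (-1.8421, 2.0526, -1.1579).
‖u_2‖ = 2.9912, so e_2 = (-0.6158, 0.6862, -0.3871).
e_1·c_3 = (-0.6882)·(-1) + (-0.2294)·3 + 0.6882·1 = 0.6882; e_2·c_3 = (-0.6158)·(-1) + 0.6862·3 + (-0.3871)·1 = 2.2874.
u_3 = c_3 − 0.6882·e_1 − 2.2874·e_2 = (0.8824, 1.5882, 1.4118).
‖u_3‖ = 2.3009, so e_3 = (0.3835, 0.6903, 0.6136).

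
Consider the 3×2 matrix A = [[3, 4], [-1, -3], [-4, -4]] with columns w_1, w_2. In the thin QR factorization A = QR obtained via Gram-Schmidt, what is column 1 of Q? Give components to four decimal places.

q_1 = (0.5883, -0.1961, -0.7845)

q_1 = w_1/‖w_1‖ = (3, -1, -4)/5.0990 = (0.5883, -0.1961, -0.7845).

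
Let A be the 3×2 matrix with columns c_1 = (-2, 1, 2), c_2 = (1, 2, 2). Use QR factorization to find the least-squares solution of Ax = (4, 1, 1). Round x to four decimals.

x = (-1.1846, 1.4154)

c_1 = (-2, 1, 2); ‖c_1‖ = 3.0000, so q_1 = (-0.6667, 0.3333, 0.6667).
q_1·c_2 = (-0.6667)·1 + 0.3333·2 + 0.6667·2 = 1.3333.
u_2 = c_2 − 1.3333·q_1 = (1.8889, 1.5556, 1.1111).
‖u_2‖ = 2.6874, so q_2 = (0.7029, 0.5788, 0.4134).
Qᵀb = (-1.6667, 3.8037).
Back-substitute: x_2 = 3.8037/2.6874 = 1.4154.
x_1 = (-1.6667 − 1.3333·1.4154)/3.0000 = -1.1846.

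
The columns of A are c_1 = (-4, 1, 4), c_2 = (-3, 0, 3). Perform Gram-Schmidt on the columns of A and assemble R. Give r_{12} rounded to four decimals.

r_{12} = 4.1779

c_1 = (-4, 1, 4); ‖c_1‖ = 5.7446, so q_1 = (-0.6963, 0.1741, 0.6963).
r_{12} = q_1·c_2 = 4.1779.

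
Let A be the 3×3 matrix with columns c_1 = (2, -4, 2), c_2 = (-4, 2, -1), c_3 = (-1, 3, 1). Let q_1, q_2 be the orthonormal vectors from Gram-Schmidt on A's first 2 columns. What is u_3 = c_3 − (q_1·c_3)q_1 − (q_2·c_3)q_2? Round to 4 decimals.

c_1 = (2, -4, 2); ‖c_1‖ = 4.8990, so q_1 = (0.4082, -0.8165, 0.4082).
q_1·c_2 = 0.4082·(-4) + (-0.8165)·2 + 0.4082·(-1) = -3.6742.
u_2 = c_2 + 3.6742·q_1 = (-2.5000, -1.0000, 0.5000).
‖u_2‖ = 2.7386, so q_2 = (-0.9129, -0.3651, 0.1826).
q_1·c_3 = 0.4082·(-1) + (-0.8165)·3 + 0.4082·1 = -2.4495; q_2·c_3 = (-0.9129)·(-1) + (-0.3651)·3 + 0.1826·1 = 0.0000.
u_3 = c_3 + 2.4495·q_1 + 0.0000·q_2 = (0.0000, 1.0000, 2.0000).

u_3 = (0.0000, 1.0000, 2.0000)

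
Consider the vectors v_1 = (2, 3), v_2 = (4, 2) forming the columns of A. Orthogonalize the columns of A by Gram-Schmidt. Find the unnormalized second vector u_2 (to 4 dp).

u_2 = (1.8462, -1.2308)

q_1 = v_1/‖v_1‖ = (2, 3)/3.6056 = (0.5547, 0.8321).
r_{12} = q_1·v_2 = 3.8829.
u_2 = v_2 − 3.8829·q_1 = (1.8462, -1.2308).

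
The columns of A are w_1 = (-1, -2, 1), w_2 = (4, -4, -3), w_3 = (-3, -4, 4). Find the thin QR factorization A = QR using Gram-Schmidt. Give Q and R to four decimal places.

Q = [[-0.4082, 0.6521, 0.6389], [-0.8165, -0.5738, 0.0639], [0.4082, -0.4956, 0.7667]], R = [[2.4495, 0.4082, 6.1237], [0.0000, 6.3901, -1.6432], [0.0000, 0.0000, 0.8944]]

e_1 = w_1/‖w_1‖ = (-1, -2, 1)/2.4495 = (-0.4082, -0.8165, 0.4082).
r_{12} = e_1·w_2 = 0.4082.
u_2 = w_2 − 0.4082·e_1 = (4.1667, -3.6667, -3.1667).
‖u_2‖ = 6.3901, so e_2 = (0.6521, -0.5738, -0.4956).
r_{13} = e_1·w_3 = 6.1237; r_{23} = e_2·w_3 = -1.6432.
u_3 = w_3 − 6.1237·e_1 + 1.6432·e_2 = (0.5714, 0.0571, 0.6857).
‖u_3‖ = 0.8944, so e_3 = (0.6389, 0.0639, 0.7667).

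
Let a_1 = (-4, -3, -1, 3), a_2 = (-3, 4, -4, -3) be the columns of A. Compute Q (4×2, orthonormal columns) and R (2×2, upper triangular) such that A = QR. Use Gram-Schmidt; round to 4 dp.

q_1 = a_1/‖a_1‖ = (-4, -3, -1, 3)/5.9161 = (-0.6761, -0.5071, -0.1690, 0.5071).
r_{12} = q_1·a_2 = -0.8452.
u_2 = a_2 + 0.8452·q_1 = (-3.5714, 3.5714, -4.1429, -2.5714).
‖u_2‖ = 7.0204, so q_2 = (-0.5087, 0.5087, -0.5901, -0.3663).

Q = [[-0.6761, -0.5087], [-0.5071, 0.5087], [-0.1690, -0.5901], [0.5071, -0.3663]], R = [[5.9161, -0.8452], [0.0000, 7.0204]]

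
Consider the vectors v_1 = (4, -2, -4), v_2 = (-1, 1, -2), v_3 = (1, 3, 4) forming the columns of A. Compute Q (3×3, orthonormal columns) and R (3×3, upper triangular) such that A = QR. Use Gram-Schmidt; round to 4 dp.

v_1 = (4, -2, -4); ‖v_1‖ = 6.0000, so q_1 = (0.6667, -0.3333, -0.6667).
q_1·v_2 = 0.6667·(-1) + (-0.3333)·1 + (-0.6667)·(-2) = 0.3333.
u_2 = v_2 − 0.3333·q_1 = (-1.2222, 1.1111, -1.7778).
‖u_2‖ = 2.4267, so q_2 = (-0.5037, 0.4579, -0.7326).
q_1·v_3 = 0.6667·1 + (-0.3333)·3 + (-0.6667)·4 = -3.0000; q_2·v_3 = (-0.5037)·1 + 0.4579·3 + (-0.7326)·4 = -2.0604.
u_3 = v_3 + 3.0000·q_1 + 2.0604·q_2 = (1.9623, 2.9434, 0.4906).
‖u_3‖ = 3.5714, so q_3 = (0.5494, 0.8242, 0.1374).

Q = [[0.6667, -0.5037, 0.5494], [-0.3333, 0.4579, 0.8242], [-0.6667, -0.7326, 0.1374]], R = [[6.0000, 0.3333, -3.0000], [0.0000, 2.4267, -2.0604], [0.0000, 0.0000, 3.5714]]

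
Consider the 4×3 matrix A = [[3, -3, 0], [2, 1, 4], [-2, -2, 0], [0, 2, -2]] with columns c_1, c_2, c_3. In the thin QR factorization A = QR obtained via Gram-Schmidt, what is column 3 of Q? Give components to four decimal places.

q_3 = (-0.3019, 0.7346, 0.2818, -0.5384)

q_1 = c_1/‖c_1‖ = (3, 2, -2, 0)/4.1231 = (0.7276, 0.4851, -0.4851, 0.0000).
r_{12} = q_1·c_2 = -0.7276.
u_2 = c_2 + 0.7276·q_1 = (-2.4706, 1.3529, -2.3529, 2.0000).
‖u_2‖ = 4.1798, so q_2 = (-0.5911, 0.3237, -0.5629, 0.4785).
r_{13} = q_1·c_3 = 1.9403; r_{23} = q_2·c_3 = 0.3378.
u_3 = c_3 − 1.9403·q_1 − 0.3378·q_2 = (-1.2121, 2.9495, 1.1313, -2.1616).
‖u_3‖ = 4.0151, so q_3 = (-0.3019, 0.7346, 0.2818, -0.5384).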